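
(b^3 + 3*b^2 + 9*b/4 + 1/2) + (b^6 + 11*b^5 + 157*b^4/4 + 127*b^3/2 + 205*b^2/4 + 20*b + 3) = b^6 + 11*b^5 + 157*b^4/4 + 129*b^3/2 + 217*b^2/4 + 89*b/4 + 7/2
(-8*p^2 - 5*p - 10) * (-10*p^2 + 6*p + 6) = 80*p^4 + 2*p^3 + 22*p^2 - 90*p - 60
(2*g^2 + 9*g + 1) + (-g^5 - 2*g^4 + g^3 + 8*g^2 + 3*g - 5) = -g^5 - 2*g^4 + g^3 + 10*g^2 + 12*g - 4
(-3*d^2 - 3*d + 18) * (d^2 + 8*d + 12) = -3*d^4 - 27*d^3 - 42*d^2 + 108*d + 216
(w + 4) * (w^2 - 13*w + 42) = w^3 - 9*w^2 - 10*w + 168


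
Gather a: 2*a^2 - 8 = 2*a^2 - 8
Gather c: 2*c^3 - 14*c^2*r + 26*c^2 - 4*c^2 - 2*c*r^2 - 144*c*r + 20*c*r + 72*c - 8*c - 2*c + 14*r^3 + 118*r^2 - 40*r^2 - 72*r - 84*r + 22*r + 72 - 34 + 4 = 2*c^3 + c^2*(22 - 14*r) + c*(-2*r^2 - 124*r + 62) + 14*r^3 + 78*r^2 - 134*r + 42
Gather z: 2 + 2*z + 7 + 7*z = 9*z + 9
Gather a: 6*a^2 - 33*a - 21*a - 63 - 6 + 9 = 6*a^2 - 54*a - 60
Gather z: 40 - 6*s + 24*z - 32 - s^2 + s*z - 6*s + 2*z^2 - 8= -s^2 - 12*s + 2*z^2 + z*(s + 24)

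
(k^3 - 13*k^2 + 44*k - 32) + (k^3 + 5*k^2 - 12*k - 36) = 2*k^3 - 8*k^2 + 32*k - 68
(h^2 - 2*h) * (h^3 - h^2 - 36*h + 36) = h^5 - 3*h^4 - 34*h^3 + 108*h^2 - 72*h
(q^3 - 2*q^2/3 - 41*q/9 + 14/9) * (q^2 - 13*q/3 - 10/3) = q^5 - 5*q^4 - 5*q^3 + 635*q^2/27 + 76*q/9 - 140/27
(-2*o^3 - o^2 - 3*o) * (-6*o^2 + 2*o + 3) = 12*o^5 + 2*o^4 + 10*o^3 - 9*o^2 - 9*o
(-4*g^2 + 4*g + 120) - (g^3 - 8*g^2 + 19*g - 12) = -g^3 + 4*g^2 - 15*g + 132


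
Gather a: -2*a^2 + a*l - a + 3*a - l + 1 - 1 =-2*a^2 + a*(l + 2) - l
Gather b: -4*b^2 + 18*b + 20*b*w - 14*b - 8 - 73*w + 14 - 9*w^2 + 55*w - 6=-4*b^2 + b*(20*w + 4) - 9*w^2 - 18*w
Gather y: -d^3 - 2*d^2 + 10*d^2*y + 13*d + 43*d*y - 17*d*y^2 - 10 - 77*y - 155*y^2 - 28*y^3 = -d^3 - 2*d^2 + 13*d - 28*y^3 + y^2*(-17*d - 155) + y*(10*d^2 + 43*d - 77) - 10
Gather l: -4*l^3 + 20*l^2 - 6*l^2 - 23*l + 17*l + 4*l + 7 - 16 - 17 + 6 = -4*l^3 + 14*l^2 - 2*l - 20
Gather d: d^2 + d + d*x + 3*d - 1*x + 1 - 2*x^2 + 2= d^2 + d*(x + 4) - 2*x^2 - x + 3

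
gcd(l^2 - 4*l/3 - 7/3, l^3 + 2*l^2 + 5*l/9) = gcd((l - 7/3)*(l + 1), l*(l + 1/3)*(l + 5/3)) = 1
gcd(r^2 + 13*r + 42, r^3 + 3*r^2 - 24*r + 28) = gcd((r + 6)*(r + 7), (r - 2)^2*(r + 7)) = r + 7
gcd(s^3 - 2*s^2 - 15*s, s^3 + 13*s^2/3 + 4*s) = s^2 + 3*s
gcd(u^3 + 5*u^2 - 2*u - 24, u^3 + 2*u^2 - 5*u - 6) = u^2 + u - 6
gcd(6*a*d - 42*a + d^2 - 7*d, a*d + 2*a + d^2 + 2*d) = 1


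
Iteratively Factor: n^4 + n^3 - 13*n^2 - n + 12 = (n + 1)*(n^3 - 13*n + 12) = (n - 3)*(n + 1)*(n^2 + 3*n - 4) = (n - 3)*(n + 1)*(n + 4)*(n - 1)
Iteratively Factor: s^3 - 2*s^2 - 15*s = (s)*(s^2 - 2*s - 15) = s*(s - 5)*(s + 3)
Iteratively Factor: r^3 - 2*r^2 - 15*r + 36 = (r - 3)*(r^2 + r - 12) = (r - 3)*(r + 4)*(r - 3)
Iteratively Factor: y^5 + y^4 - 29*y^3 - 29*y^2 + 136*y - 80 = (y + 4)*(y^4 - 3*y^3 - 17*y^2 + 39*y - 20) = (y + 4)^2*(y^3 - 7*y^2 + 11*y - 5) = (y - 1)*(y + 4)^2*(y^2 - 6*y + 5) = (y - 1)^2*(y + 4)^2*(y - 5)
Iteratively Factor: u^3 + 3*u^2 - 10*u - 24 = (u - 3)*(u^2 + 6*u + 8) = (u - 3)*(u + 2)*(u + 4)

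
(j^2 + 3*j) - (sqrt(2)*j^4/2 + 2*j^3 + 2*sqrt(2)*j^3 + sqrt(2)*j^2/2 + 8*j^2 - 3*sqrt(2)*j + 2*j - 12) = -sqrt(2)*j^4/2 - 2*sqrt(2)*j^3 - 2*j^3 - 7*j^2 - sqrt(2)*j^2/2 + j + 3*sqrt(2)*j + 12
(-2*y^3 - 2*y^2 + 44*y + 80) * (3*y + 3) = -6*y^4 - 12*y^3 + 126*y^2 + 372*y + 240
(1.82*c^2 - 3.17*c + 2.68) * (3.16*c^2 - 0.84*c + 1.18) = 5.7512*c^4 - 11.546*c^3 + 13.2792*c^2 - 5.9918*c + 3.1624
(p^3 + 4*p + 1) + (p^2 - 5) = p^3 + p^2 + 4*p - 4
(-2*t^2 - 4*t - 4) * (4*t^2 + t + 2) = -8*t^4 - 18*t^3 - 24*t^2 - 12*t - 8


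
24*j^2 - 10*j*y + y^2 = (-6*j + y)*(-4*j + y)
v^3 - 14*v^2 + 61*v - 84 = (v - 7)*(v - 4)*(v - 3)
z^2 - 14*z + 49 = (z - 7)^2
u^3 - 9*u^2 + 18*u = u*(u - 6)*(u - 3)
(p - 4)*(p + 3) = p^2 - p - 12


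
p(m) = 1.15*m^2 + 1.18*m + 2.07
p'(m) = 2.3*m + 1.18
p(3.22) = 17.79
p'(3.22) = 8.59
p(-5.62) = 31.76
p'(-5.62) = -11.75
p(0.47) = 2.88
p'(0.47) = 2.26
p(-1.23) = 2.36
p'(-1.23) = -1.65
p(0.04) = 2.12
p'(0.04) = 1.27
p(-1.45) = 2.78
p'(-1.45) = -2.16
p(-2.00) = 4.31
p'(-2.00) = -3.42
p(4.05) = 25.71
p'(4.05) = 10.50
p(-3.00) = 8.88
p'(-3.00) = -5.72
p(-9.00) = 84.60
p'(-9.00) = -19.52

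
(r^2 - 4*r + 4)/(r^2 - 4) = (r - 2)/(r + 2)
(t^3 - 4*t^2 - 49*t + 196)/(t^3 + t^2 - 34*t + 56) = (t - 7)/(t - 2)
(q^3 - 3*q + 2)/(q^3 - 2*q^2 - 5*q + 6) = (q - 1)/(q - 3)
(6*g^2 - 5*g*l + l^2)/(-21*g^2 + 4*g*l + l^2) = (-2*g + l)/(7*g + l)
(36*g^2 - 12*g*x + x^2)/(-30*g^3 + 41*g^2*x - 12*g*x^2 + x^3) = (-6*g + x)/(5*g^2 - 6*g*x + x^2)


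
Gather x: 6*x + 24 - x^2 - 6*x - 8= 16 - x^2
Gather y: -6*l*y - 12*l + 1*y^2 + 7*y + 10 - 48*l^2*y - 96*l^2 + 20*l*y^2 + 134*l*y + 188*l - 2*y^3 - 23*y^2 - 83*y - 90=-96*l^2 + 176*l - 2*y^3 + y^2*(20*l - 22) + y*(-48*l^2 + 128*l - 76) - 80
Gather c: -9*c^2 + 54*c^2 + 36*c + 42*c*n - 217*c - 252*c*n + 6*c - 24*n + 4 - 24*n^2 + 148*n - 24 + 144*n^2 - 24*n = 45*c^2 + c*(-210*n - 175) + 120*n^2 + 100*n - 20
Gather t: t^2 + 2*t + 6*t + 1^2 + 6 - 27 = t^2 + 8*t - 20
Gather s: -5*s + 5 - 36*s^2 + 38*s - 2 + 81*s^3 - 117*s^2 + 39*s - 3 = 81*s^3 - 153*s^2 + 72*s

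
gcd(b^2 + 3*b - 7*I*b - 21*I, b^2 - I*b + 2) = 1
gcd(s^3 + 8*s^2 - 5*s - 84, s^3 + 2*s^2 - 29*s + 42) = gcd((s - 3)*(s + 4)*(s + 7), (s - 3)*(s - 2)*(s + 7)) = s^2 + 4*s - 21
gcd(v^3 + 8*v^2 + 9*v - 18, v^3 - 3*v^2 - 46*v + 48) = v^2 + 5*v - 6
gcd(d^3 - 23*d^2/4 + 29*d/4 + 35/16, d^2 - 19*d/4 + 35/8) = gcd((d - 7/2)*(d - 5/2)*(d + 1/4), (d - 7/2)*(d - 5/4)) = d - 7/2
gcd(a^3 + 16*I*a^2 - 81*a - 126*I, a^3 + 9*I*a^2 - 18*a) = a^2 + 9*I*a - 18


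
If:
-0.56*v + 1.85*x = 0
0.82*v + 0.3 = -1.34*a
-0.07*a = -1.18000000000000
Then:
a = 16.86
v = -27.91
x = -8.45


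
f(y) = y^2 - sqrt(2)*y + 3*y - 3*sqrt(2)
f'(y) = 2*y - sqrt(2) + 3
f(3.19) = 10.99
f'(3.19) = 7.97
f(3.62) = 14.60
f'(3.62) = 8.83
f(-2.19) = -2.92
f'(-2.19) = -2.79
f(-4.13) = 6.26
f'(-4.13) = -6.67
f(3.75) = 15.77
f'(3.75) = 9.09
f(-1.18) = -4.72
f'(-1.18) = -0.77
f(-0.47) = -4.77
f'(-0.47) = 0.65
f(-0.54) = -4.81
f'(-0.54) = 0.51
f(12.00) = 158.79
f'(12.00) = 25.59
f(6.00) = 41.27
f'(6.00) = 13.59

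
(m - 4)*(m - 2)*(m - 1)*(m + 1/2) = m^4 - 13*m^3/2 + 21*m^2/2 - m - 4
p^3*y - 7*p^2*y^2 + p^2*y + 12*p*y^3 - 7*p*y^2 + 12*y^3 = (p - 4*y)*(p - 3*y)*(p*y + y)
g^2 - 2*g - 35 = (g - 7)*(g + 5)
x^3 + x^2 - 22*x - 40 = (x - 5)*(x + 2)*(x + 4)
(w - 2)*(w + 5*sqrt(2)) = w^2 - 2*w + 5*sqrt(2)*w - 10*sqrt(2)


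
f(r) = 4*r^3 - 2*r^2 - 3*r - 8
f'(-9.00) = 1005.00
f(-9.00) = -3059.00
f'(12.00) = 1677.00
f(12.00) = 6580.00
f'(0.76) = 0.89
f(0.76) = -9.68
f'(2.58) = 66.56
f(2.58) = 39.64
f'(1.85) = 30.67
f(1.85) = 4.93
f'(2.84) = 82.43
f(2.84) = 58.97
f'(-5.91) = 439.78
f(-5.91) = -885.83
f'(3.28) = 112.98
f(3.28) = 101.79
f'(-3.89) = 194.15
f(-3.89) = -262.05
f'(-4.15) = 220.27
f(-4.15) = -315.89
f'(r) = 12*r^2 - 4*r - 3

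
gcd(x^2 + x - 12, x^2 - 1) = 1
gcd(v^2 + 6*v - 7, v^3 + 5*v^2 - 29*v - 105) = v + 7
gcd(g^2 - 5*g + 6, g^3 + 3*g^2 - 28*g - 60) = 1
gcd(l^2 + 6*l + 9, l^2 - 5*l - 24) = l + 3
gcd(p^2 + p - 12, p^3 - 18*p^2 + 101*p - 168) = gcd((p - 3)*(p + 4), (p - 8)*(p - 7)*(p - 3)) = p - 3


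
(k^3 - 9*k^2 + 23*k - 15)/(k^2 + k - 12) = (k^2 - 6*k + 5)/(k + 4)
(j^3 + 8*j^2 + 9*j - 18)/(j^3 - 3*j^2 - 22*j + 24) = (j^2 + 9*j + 18)/(j^2 - 2*j - 24)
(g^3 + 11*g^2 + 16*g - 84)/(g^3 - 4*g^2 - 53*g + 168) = (g^2 + 4*g - 12)/(g^2 - 11*g + 24)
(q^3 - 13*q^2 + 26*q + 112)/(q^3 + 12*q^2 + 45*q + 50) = (q^2 - 15*q + 56)/(q^2 + 10*q + 25)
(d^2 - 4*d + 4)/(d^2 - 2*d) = (d - 2)/d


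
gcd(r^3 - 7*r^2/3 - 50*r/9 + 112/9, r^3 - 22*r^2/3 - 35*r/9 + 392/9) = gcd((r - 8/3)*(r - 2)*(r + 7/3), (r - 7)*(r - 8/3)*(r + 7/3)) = r^2 - r/3 - 56/9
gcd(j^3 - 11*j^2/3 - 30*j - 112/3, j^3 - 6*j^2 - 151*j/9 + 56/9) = j^2 - 17*j/3 - 56/3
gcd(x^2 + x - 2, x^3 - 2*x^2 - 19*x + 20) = x - 1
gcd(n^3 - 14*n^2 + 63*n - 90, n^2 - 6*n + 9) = n - 3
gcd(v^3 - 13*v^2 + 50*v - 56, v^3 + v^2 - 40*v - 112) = v - 7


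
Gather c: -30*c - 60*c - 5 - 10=-90*c - 15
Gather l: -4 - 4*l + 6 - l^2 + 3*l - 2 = -l^2 - l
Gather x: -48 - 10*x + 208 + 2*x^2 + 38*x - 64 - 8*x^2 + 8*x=-6*x^2 + 36*x + 96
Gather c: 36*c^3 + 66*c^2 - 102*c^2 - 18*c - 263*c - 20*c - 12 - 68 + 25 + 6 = 36*c^3 - 36*c^2 - 301*c - 49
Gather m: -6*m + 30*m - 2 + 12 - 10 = 24*m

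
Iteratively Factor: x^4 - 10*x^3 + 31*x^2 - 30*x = (x - 3)*(x^3 - 7*x^2 + 10*x) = (x - 5)*(x - 3)*(x^2 - 2*x) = (x - 5)*(x - 3)*(x - 2)*(x)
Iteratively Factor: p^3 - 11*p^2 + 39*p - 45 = (p - 3)*(p^2 - 8*p + 15) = (p - 3)^2*(p - 5)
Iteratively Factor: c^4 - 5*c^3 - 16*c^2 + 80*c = (c + 4)*(c^3 - 9*c^2 + 20*c) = (c - 5)*(c + 4)*(c^2 - 4*c) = (c - 5)*(c - 4)*(c + 4)*(c)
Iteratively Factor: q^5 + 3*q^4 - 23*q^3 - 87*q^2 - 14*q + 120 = (q + 3)*(q^4 - 23*q^2 - 18*q + 40) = (q + 3)*(q + 4)*(q^3 - 4*q^2 - 7*q + 10) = (q - 5)*(q + 3)*(q + 4)*(q^2 + q - 2) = (q - 5)*(q + 2)*(q + 3)*(q + 4)*(q - 1)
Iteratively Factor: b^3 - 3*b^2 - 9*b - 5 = (b + 1)*(b^2 - 4*b - 5) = (b - 5)*(b + 1)*(b + 1)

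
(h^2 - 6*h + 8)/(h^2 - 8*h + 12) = (h - 4)/(h - 6)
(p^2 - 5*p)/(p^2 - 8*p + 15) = p/(p - 3)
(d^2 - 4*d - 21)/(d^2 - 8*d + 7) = (d + 3)/(d - 1)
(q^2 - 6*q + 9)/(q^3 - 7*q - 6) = (q - 3)/(q^2 + 3*q + 2)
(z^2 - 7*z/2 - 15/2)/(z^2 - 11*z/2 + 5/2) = (2*z + 3)/(2*z - 1)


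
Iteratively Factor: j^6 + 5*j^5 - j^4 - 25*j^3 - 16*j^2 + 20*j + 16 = (j + 1)*(j^5 + 4*j^4 - 5*j^3 - 20*j^2 + 4*j + 16) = (j + 1)*(j + 2)*(j^4 + 2*j^3 - 9*j^2 - 2*j + 8) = (j - 1)*(j + 1)*(j + 2)*(j^3 + 3*j^2 - 6*j - 8) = (j - 1)*(j + 1)*(j + 2)*(j + 4)*(j^2 - j - 2) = (j - 1)*(j + 1)^2*(j + 2)*(j + 4)*(j - 2)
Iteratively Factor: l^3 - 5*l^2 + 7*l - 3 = (l - 1)*(l^2 - 4*l + 3) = (l - 1)^2*(l - 3)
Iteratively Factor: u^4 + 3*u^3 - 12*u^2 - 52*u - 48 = (u + 3)*(u^3 - 12*u - 16) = (u + 2)*(u + 3)*(u^2 - 2*u - 8) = (u - 4)*(u + 2)*(u + 3)*(u + 2)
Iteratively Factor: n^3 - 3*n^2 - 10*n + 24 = (n - 2)*(n^2 - n - 12) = (n - 4)*(n - 2)*(n + 3)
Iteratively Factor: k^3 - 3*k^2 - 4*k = (k - 4)*(k^2 + k) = k*(k - 4)*(k + 1)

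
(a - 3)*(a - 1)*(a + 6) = a^3 + 2*a^2 - 21*a + 18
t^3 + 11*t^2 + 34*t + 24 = (t + 1)*(t + 4)*(t + 6)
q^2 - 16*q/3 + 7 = (q - 3)*(q - 7/3)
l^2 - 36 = (l - 6)*(l + 6)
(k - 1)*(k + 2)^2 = k^3 + 3*k^2 - 4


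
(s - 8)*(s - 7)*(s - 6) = s^3 - 21*s^2 + 146*s - 336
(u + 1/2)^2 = u^2 + u + 1/4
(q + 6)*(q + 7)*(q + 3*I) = q^3 + 13*q^2 + 3*I*q^2 + 42*q + 39*I*q + 126*I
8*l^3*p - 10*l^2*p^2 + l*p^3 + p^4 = p*(-2*l + p)*(-l + p)*(4*l + p)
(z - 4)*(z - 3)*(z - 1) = z^3 - 8*z^2 + 19*z - 12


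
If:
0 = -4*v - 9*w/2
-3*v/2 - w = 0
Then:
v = 0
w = 0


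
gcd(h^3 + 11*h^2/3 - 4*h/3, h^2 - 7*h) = h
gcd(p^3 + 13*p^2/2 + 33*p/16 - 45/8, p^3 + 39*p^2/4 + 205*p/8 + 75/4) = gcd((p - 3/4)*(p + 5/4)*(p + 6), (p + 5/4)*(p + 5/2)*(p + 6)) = p^2 + 29*p/4 + 15/2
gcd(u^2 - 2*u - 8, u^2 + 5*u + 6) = u + 2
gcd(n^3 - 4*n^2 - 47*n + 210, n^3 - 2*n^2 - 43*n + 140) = n^2 + 2*n - 35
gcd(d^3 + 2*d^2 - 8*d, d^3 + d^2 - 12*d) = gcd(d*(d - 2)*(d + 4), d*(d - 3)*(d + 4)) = d^2 + 4*d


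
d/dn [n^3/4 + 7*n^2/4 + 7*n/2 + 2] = 3*n^2/4 + 7*n/2 + 7/2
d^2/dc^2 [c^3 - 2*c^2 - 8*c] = 6*c - 4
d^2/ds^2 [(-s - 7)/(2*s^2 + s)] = 2*(3*s*(2*s + 1)*(2*s + 5) - (s + 7)*(4*s + 1)^2)/(s^3*(2*s + 1)^3)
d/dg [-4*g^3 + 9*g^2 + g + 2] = -12*g^2 + 18*g + 1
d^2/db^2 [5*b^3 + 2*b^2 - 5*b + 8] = 30*b + 4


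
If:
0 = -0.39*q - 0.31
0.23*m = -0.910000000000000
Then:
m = -3.96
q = -0.79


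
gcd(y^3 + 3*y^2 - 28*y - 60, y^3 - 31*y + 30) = y^2 + y - 30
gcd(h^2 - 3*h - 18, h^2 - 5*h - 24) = h + 3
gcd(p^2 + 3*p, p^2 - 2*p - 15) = p + 3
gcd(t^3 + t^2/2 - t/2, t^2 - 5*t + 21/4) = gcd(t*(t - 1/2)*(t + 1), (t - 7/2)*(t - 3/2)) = 1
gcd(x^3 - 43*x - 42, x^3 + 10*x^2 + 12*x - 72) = x + 6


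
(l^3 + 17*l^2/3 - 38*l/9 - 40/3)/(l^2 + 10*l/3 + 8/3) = (l^2 + 13*l/3 - 10)/(l + 2)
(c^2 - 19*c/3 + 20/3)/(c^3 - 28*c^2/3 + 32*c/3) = (c - 5)/(c*(c - 8))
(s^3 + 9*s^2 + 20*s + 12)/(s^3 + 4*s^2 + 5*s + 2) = (s + 6)/(s + 1)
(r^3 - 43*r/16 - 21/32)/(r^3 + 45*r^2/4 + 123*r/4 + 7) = (r^2 - r/4 - 21/8)/(r^2 + 11*r + 28)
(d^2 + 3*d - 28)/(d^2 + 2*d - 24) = (d + 7)/(d + 6)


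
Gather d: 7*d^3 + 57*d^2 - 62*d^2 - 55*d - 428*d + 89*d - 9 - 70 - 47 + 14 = 7*d^3 - 5*d^2 - 394*d - 112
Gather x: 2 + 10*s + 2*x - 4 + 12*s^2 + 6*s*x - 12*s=12*s^2 - 2*s + x*(6*s + 2) - 2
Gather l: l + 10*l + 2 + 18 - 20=11*l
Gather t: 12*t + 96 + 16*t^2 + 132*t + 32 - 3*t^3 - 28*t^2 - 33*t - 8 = -3*t^3 - 12*t^2 + 111*t + 120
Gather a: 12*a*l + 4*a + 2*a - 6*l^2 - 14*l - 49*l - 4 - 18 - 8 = a*(12*l + 6) - 6*l^2 - 63*l - 30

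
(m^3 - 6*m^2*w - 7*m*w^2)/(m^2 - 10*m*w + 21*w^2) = m*(-m - w)/(-m + 3*w)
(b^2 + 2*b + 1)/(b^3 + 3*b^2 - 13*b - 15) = (b + 1)/(b^2 + 2*b - 15)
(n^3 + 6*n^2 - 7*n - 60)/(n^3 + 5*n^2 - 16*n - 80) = (n - 3)/(n - 4)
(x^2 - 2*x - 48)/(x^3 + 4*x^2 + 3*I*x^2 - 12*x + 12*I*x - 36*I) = (x - 8)/(x^2 + x*(-2 + 3*I) - 6*I)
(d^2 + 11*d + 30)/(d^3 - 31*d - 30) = (d + 6)/(d^2 - 5*d - 6)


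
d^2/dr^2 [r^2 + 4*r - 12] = 2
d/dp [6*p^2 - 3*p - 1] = 12*p - 3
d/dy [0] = 0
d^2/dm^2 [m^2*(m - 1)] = 6*m - 2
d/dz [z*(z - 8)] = 2*z - 8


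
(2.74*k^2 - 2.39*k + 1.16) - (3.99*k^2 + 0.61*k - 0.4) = -1.25*k^2 - 3.0*k + 1.56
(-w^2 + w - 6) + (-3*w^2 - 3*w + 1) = -4*w^2 - 2*w - 5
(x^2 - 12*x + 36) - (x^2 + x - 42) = 78 - 13*x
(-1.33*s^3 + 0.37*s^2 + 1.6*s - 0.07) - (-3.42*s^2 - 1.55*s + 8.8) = -1.33*s^3 + 3.79*s^2 + 3.15*s - 8.87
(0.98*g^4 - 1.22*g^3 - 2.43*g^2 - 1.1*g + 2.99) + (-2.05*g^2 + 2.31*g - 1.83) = 0.98*g^4 - 1.22*g^3 - 4.48*g^2 + 1.21*g + 1.16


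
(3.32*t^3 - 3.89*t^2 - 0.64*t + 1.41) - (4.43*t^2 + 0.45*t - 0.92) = 3.32*t^3 - 8.32*t^2 - 1.09*t + 2.33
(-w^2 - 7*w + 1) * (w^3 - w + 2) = -w^5 - 7*w^4 + 2*w^3 + 5*w^2 - 15*w + 2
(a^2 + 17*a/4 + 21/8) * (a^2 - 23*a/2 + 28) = a^4 - 29*a^3/4 - 73*a^2/4 + 1421*a/16 + 147/2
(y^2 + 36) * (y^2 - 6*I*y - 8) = y^4 - 6*I*y^3 + 28*y^2 - 216*I*y - 288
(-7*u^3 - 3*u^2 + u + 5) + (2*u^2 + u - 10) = -7*u^3 - u^2 + 2*u - 5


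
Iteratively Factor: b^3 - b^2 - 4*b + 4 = (b - 1)*(b^2 - 4) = (b - 1)*(b + 2)*(b - 2)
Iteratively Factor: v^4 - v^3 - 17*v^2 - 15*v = (v - 5)*(v^3 + 4*v^2 + 3*v) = (v - 5)*(v + 1)*(v^2 + 3*v) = v*(v - 5)*(v + 1)*(v + 3)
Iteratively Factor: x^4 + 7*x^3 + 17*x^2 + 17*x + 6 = (x + 2)*(x^3 + 5*x^2 + 7*x + 3) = (x + 1)*(x + 2)*(x^2 + 4*x + 3) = (x + 1)^2*(x + 2)*(x + 3)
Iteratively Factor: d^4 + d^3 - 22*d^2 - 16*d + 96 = (d - 2)*(d^3 + 3*d^2 - 16*d - 48) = (d - 4)*(d - 2)*(d^2 + 7*d + 12) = (d - 4)*(d - 2)*(d + 3)*(d + 4)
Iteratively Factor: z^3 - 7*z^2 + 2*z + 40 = (z - 4)*(z^2 - 3*z - 10) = (z - 4)*(z + 2)*(z - 5)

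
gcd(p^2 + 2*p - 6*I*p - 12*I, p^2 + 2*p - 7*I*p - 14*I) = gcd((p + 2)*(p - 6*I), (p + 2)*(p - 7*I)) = p + 2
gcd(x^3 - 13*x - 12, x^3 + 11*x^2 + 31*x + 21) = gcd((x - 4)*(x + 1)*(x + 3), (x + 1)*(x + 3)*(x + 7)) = x^2 + 4*x + 3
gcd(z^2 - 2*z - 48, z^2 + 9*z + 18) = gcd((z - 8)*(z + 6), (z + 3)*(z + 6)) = z + 6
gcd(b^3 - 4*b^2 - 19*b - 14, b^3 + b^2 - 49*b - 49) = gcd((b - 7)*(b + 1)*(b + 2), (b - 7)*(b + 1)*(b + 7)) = b^2 - 6*b - 7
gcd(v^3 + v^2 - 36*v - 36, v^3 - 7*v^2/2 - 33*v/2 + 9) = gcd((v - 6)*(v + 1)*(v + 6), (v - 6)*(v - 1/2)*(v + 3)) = v - 6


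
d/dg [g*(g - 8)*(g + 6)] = 3*g^2 - 4*g - 48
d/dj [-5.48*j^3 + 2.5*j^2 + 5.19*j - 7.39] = -16.44*j^2 + 5.0*j + 5.19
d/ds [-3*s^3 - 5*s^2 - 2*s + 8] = -9*s^2 - 10*s - 2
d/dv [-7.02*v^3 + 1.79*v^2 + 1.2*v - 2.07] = -21.06*v^2 + 3.58*v + 1.2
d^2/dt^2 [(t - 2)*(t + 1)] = 2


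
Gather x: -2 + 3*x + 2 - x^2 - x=-x^2 + 2*x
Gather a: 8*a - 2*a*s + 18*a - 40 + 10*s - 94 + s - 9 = a*(26 - 2*s) + 11*s - 143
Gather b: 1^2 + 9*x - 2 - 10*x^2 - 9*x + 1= -10*x^2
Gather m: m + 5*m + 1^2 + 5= 6*m + 6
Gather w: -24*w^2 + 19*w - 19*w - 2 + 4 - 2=-24*w^2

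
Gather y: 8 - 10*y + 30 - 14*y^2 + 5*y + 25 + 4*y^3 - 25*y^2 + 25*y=4*y^3 - 39*y^2 + 20*y + 63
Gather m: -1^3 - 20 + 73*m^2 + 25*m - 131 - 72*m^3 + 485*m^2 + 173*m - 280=-72*m^3 + 558*m^2 + 198*m - 432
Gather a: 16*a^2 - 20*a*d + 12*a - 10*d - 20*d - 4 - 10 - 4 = 16*a^2 + a*(12 - 20*d) - 30*d - 18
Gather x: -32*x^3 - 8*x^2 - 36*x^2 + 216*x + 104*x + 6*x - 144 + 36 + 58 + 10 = -32*x^3 - 44*x^2 + 326*x - 40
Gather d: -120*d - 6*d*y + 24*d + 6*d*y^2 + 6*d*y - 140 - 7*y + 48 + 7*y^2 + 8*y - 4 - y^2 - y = d*(6*y^2 - 96) + 6*y^2 - 96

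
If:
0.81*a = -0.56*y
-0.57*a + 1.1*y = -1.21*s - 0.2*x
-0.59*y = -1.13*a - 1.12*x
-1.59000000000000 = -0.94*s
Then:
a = 0.81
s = 1.69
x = -1.44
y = -1.18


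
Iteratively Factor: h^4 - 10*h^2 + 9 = (h - 3)*(h^3 + 3*h^2 - h - 3) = (h - 3)*(h - 1)*(h^2 + 4*h + 3) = (h - 3)*(h - 1)*(h + 1)*(h + 3)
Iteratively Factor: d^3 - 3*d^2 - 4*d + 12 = (d - 3)*(d^2 - 4) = (d - 3)*(d + 2)*(d - 2)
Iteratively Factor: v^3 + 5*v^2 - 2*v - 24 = (v + 4)*(v^2 + v - 6) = (v + 3)*(v + 4)*(v - 2)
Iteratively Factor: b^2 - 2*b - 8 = (b - 4)*(b + 2)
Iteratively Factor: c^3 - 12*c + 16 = (c - 2)*(c^2 + 2*c - 8) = (c - 2)^2*(c + 4)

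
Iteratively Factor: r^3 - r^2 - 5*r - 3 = (r + 1)*(r^2 - 2*r - 3) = (r - 3)*(r + 1)*(r + 1)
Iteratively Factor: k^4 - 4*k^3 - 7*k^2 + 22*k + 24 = (k + 2)*(k^3 - 6*k^2 + 5*k + 12) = (k + 1)*(k + 2)*(k^2 - 7*k + 12) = (k - 4)*(k + 1)*(k + 2)*(k - 3)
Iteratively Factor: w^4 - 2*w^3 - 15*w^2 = (w)*(w^3 - 2*w^2 - 15*w) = w*(w + 3)*(w^2 - 5*w) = w*(w - 5)*(w + 3)*(w)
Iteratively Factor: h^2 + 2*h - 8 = (h + 4)*(h - 2)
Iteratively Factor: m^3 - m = (m + 1)*(m^2 - m) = (m - 1)*(m + 1)*(m)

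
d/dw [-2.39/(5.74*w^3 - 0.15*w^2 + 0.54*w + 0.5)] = (41.1558*w^2 - 0.717*w + 1.2906)/(5.74*w^3 - 0.15*w^2 + 0.54*w + 0.5)^2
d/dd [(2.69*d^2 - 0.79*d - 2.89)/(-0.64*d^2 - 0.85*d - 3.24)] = (-2.7921*d^2 - 21.1304*d + 0.1031)/(0.4096*d^4 + 1.088*d^3 + 4.8697*d^2 + 5.508*d + 10.4976)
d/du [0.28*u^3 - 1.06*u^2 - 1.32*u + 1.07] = 0.84*u^2 - 2.12*u - 1.32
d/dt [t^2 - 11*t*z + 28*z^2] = 2*t - 11*z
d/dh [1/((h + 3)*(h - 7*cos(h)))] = -(h + (h + 3)*(7*sin(h) + 1) - 7*cos(h))/((h + 3)^2*(h - 7*cos(h))^2)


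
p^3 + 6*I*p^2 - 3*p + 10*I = (p - I)*(p + 2*I)*(p + 5*I)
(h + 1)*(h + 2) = h^2 + 3*h + 2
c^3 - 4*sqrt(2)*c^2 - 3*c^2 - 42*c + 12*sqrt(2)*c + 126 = (c - 3)*(c - 7*sqrt(2))*(c + 3*sqrt(2))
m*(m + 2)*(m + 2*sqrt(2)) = m^3 + 2*m^2 + 2*sqrt(2)*m^2 + 4*sqrt(2)*m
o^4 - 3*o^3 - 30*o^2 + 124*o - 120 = (o - 5)*(o - 2)^2*(o + 6)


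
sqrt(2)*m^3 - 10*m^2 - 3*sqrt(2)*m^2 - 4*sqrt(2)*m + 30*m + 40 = (m - 4)*(m - 5*sqrt(2))*(sqrt(2)*m + sqrt(2))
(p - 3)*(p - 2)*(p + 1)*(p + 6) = p^4 + 2*p^3 - 23*p^2 + 12*p + 36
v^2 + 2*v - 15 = (v - 3)*(v + 5)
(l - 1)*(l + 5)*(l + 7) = l^3 + 11*l^2 + 23*l - 35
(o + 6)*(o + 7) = o^2 + 13*o + 42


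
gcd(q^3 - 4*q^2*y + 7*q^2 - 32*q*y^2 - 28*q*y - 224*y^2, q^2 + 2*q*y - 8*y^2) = q + 4*y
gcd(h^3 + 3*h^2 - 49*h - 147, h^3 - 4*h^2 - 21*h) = h^2 - 4*h - 21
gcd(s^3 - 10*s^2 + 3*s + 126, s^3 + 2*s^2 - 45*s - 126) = s^2 - 4*s - 21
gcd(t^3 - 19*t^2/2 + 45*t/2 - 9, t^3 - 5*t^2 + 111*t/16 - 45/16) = t - 3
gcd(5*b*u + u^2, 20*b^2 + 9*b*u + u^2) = 5*b + u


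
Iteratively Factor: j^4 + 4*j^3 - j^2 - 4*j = (j)*(j^3 + 4*j^2 - j - 4) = j*(j + 1)*(j^2 + 3*j - 4) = j*(j + 1)*(j + 4)*(j - 1)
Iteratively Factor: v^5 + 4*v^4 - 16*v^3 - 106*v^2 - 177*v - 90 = (v - 5)*(v^4 + 9*v^3 + 29*v^2 + 39*v + 18) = (v - 5)*(v + 3)*(v^3 + 6*v^2 + 11*v + 6) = (v - 5)*(v + 2)*(v + 3)*(v^2 + 4*v + 3) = (v - 5)*(v + 1)*(v + 2)*(v + 3)*(v + 3)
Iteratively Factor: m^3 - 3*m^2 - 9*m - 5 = (m - 5)*(m^2 + 2*m + 1) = (m - 5)*(m + 1)*(m + 1)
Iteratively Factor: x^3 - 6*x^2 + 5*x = (x - 5)*(x^2 - x) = (x - 5)*(x - 1)*(x)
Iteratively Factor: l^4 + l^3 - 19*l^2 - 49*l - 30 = (l + 1)*(l^3 - 19*l - 30) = (l - 5)*(l + 1)*(l^2 + 5*l + 6) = (l - 5)*(l + 1)*(l + 3)*(l + 2)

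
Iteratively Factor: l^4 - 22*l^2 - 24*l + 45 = (l - 1)*(l^3 + l^2 - 21*l - 45) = (l - 1)*(l + 3)*(l^2 - 2*l - 15) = (l - 1)*(l + 3)^2*(l - 5)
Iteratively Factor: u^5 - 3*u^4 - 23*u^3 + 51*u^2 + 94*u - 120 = (u + 4)*(u^4 - 7*u^3 + 5*u^2 + 31*u - 30) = (u + 2)*(u + 4)*(u^3 - 9*u^2 + 23*u - 15) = (u - 1)*(u + 2)*(u + 4)*(u^2 - 8*u + 15) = (u - 5)*(u - 1)*(u + 2)*(u + 4)*(u - 3)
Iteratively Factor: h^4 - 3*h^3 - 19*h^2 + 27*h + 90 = (h - 3)*(h^3 - 19*h - 30) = (h - 3)*(h + 3)*(h^2 - 3*h - 10) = (h - 5)*(h - 3)*(h + 3)*(h + 2)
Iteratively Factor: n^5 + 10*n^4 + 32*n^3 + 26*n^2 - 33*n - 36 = (n - 1)*(n^4 + 11*n^3 + 43*n^2 + 69*n + 36) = (n - 1)*(n + 4)*(n^3 + 7*n^2 + 15*n + 9) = (n - 1)*(n + 3)*(n + 4)*(n^2 + 4*n + 3) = (n - 1)*(n + 1)*(n + 3)*(n + 4)*(n + 3)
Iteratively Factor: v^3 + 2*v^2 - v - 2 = (v - 1)*(v^2 + 3*v + 2) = (v - 1)*(v + 1)*(v + 2)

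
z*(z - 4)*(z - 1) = z^3 - 5*z^2 + 4*z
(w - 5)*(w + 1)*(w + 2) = w^3 - 2*w^2 - 13*w - 10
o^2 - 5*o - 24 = (o - 8)*(o + 3)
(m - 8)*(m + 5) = m^2 - 3*m - 40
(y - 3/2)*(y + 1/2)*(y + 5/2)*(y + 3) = y^4 + 9*y^3/2 + 5*y^2/4 - 93*y/8 - 45/8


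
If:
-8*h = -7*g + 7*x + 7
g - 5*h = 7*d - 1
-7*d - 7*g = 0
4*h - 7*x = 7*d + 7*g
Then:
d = 47/61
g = -47/61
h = -63/61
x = -36/61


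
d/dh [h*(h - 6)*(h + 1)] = 3*h^2 - 10*h - 6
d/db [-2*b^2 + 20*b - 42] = 20 - 4*b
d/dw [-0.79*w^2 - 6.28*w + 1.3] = -1.58*w - 6.28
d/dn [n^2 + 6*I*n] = 2*n + 6*I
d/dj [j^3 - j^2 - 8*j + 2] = 3*j^2 - 2*j - 8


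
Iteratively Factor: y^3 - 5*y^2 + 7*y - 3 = (y - 1)*(y^2 - 4*y + 3) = (y - 3)*(y - 1)*(y - 1)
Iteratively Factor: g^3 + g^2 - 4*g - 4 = (g - 2)*(g^2 + 3*g + 2) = (g - 2)*(g + 2)*(g + 1)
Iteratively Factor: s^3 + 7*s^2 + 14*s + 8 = (s + 2)*(s^2 + 5*s + 4) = (s + 1)*(s + 2)*(s + 4)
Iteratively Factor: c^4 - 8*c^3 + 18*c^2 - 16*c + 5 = (c - 1)*(c^3 - 7*c^2 + 11*c - 5) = (c - 1)^2*(c^2 - 6*c + 5) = (c - 1)^3*(c - 5)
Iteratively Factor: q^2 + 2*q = (q + 2)*(q)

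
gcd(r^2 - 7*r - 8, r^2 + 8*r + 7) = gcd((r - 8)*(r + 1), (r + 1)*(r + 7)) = r + 1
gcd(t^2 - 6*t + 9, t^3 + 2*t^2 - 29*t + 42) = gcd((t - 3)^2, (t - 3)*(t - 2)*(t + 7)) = t - 3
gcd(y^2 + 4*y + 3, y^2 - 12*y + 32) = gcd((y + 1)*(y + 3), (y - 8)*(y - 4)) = 1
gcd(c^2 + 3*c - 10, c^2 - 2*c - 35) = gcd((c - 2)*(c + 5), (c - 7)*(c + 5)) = c + 5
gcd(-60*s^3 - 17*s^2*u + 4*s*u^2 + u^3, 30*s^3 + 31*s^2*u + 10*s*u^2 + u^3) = 15*s^2 + 8*s*u + u^2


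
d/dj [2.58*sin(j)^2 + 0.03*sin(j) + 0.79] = (5.16*sin(j) + 0.03)*cos(j)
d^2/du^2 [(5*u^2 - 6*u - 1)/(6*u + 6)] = 10/(3*(u^3 + 3*u^2 + 3*u + 1))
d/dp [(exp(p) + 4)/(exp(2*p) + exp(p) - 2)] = (-(exp(p) + 4)*(2*exp(p) + 1) + exp(2*p) + exp(p) - 2)*exp(p)/(exp(2*p) + exp(p) - 2)^2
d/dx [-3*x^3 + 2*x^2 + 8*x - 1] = -9*x^2 + 4*x + 8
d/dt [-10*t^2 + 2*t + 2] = 2 - 20*t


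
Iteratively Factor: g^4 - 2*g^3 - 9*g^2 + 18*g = (g)*(g^3 - 2*g^2 - 9*g + 18) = g*(g - 3)*(g^2 + g - 6) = g*(g - 3)*(g - 2)*(g + 3)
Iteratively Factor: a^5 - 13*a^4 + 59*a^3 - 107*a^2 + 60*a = (a - 5)*(a^4 - 8*a^3 + 19*a^2 - 12*a) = a*(a - 5)*(a^3 - 8*a^2 + 19*a - 12) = a*(a - 5)*(a - 3)*(a^2 - 5*a + 4) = a*(a - 5)*(a - 4)*(a - 3)*(a - 1)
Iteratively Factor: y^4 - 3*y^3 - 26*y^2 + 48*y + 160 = (y - 5)*(y^3 + 2*y^2 - 16*y - 32) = (y - 5)*(y + 4)*(y^2 - 2*y - 8) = (y - 5)*(y - 4)*(y + 4)*(y + 2)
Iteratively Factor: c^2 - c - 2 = (c - 2)*(c + 1)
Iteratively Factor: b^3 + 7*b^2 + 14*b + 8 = (b + 1)*(b^2 + 6*b + 8) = (b + 1)*(b + 4)*(b + 2)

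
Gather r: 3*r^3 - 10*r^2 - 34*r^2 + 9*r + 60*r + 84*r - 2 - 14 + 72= 3*r^3 - 44*r^2 + 153*r + 56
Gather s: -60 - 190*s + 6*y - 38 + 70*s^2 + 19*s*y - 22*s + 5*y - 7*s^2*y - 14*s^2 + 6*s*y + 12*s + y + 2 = s^2*(56 - 7*y) + s*(25*y - 200) + 12*y - 96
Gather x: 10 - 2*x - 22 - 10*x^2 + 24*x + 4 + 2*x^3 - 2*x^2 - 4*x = 2*x^3 - 12*x^2 + 18*x - 8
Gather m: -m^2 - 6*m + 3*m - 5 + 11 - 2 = -m^2 - 3*m + 4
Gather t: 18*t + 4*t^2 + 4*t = 4*t^2 + 22*t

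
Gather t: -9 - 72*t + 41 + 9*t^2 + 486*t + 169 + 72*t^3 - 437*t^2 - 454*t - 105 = 72*t^3 - 428*t^2 - 40*t + 96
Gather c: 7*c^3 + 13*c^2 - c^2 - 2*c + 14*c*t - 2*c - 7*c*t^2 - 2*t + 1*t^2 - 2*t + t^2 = 7*c^3 + 12*c^2 + c*(-7*t^2 + 14*t - 4) + 2*t^2 - 4*t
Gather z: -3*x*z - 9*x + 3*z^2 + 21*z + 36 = -9*x + 3*z^2 + z*(21 - 3*x) + 36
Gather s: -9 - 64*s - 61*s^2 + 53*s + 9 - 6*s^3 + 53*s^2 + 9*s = -6*s^3 - 8*s^2 - 2*s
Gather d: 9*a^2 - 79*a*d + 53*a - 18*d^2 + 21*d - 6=9*a^2 + 53*a - 18*d^2 + d*(21 - 79*a) - 6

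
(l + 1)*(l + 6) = l^2 + 7*l + 6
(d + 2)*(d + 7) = d^2 + 9*d + 14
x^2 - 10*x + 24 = (x - 6)*(x - 4)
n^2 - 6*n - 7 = (n - 7)*(n + 1)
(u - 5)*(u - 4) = u^2 - 9*u + 20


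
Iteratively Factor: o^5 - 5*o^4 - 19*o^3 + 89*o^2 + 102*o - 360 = (o + 3)*(o^4 - 8*o^3 + 5*o^2 + 74*o - 120) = (o - 4)*(o + 3)*(o^3 - 4*o^2 - 11*o + 30) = (o - 4)*(o - 2)*(o + 3)*(o^2 - 2*o - 15) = (o - 5)*(o - 4)*(o - 2)*(o + 3)*(o + 3)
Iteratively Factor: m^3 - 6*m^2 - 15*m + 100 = (m - 5)*(m^2 - m - 20) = (m - 5)^2*(m + 4)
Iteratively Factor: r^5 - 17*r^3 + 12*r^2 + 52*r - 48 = (r + 4)*(r^4 - 4*r^3 - r^2 + 16*r - 12) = (r + 2)*(r + 4)*(r^3 - 6*r^2 + 11*r - 6) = (r - 3)*(r + 2)*(r + 4)*(r^2 - 3*r + 2) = (r - 3)*(r - 2)*(r + 2)*(r + 4)*(r - 1)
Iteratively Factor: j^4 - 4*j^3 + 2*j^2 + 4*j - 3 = (j - 1)*(j^3 - 3*j^2 - j + 3) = (j - 1)^2*(j^2 - 2*j - 3) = (j - 1)^2*(j + 1)*(j - 3)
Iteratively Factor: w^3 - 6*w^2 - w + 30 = (w - 5)*(w^2 - w - 6) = (w - 5)*(w + 2)*(w - 3)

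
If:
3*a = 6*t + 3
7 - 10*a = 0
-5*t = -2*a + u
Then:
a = 7/10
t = -3/20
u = 43/20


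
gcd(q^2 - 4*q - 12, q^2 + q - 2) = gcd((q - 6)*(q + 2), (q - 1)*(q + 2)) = q + 2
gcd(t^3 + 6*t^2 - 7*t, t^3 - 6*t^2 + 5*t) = t^2 - t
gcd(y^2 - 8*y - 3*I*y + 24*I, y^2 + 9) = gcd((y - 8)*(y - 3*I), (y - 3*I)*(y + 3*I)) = y - 3*I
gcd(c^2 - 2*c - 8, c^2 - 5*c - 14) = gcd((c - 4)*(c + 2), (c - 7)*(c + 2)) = c + 2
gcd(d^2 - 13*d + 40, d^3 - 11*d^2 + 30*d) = d - 5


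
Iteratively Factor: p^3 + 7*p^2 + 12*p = (p)*(p^2 + 7*p + 12) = p*(p + 4)*(p + 3)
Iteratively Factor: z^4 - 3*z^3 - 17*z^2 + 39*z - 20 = (z + 4)*(z^3 - 7*z^2 + 11*z - 5) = (z - 1)*(z + 4)*(z^2 - 6*z + 5) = (z - 1)^2*(z + 4)*(z - 5)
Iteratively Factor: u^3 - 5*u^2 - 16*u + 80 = (u - 5)*(u^2 - 16) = (u - 5)*(u + 4)*(u - 4)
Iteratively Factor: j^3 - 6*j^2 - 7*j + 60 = (j - 4)*(j^2 - 2*j - 15) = (j - 5)*(j - 4)*(j + 3)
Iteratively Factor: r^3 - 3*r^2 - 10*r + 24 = (r - 2)*(r^2 - r - 12) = (r - 4)*(r - 2)*(r + 3)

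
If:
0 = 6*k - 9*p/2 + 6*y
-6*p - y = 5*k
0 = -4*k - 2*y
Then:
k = 0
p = 0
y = 0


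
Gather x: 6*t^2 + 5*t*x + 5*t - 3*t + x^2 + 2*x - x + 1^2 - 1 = 6*t^2 + 2*t + x^2 + x*(5*t + 1)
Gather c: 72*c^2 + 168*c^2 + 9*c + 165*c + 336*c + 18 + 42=240*c^2 + 510*c + 60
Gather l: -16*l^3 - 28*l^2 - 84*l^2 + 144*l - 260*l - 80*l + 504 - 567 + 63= -16*l^3 - 112*l^2 - 196*l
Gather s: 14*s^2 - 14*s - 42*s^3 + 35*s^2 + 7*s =-42*s^3 + 49*s^2 - 7*s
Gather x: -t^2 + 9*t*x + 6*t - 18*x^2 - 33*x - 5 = -t^2 + 6*t - 18*x^2 + x*(9*t - 33) - 5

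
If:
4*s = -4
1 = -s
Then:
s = -1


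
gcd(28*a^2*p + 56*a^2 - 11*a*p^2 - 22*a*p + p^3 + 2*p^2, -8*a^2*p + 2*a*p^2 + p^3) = 1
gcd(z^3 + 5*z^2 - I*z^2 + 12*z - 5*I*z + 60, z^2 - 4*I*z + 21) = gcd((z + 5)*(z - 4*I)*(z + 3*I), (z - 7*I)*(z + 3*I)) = z + 3*I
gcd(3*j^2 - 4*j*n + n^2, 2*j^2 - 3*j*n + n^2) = j - n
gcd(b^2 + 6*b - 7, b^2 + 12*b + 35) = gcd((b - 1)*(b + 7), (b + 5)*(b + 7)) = b + 7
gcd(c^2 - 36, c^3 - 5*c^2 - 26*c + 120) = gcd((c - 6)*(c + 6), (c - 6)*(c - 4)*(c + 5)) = c - 6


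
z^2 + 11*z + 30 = (z + 5)*(z + 6)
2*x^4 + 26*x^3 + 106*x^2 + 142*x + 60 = (x + 5)*(x + 6)*(sqrt(2)*x + sqrt(2))^2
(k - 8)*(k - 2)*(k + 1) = k^3 - 9*k^2 + 6*k + 16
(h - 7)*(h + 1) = h^2 - 6*h - 7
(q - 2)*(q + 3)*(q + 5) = q^3 + 6*q^2 - q - 30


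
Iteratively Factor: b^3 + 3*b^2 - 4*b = (b - 1)*(b^2 + 4*b) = b*(b - 1)*(b + 4)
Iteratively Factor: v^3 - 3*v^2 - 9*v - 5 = (v - 5)*(v^2 + 2*v + 1) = (v - 5)*(v + 1)*(v + 1)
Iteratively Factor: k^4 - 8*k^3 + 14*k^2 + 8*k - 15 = (k + 1)*(k^3 - 9*k^2 + 23*k - 15) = (k - 1)*(k + 1)*(k^2 - 8*k + 15) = (k - 3)*(k - 1)*(k + 1)*(k - 5)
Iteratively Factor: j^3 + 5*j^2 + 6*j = (j)*(j^2 + 5*j + 6) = j*(j + 3)*(j + 2)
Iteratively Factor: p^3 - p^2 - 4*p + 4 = (p - 2)*(p^2 + p - 2) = (p - 2)*(p - 1)*(p + 2)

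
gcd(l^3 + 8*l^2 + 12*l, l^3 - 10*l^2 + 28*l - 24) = 1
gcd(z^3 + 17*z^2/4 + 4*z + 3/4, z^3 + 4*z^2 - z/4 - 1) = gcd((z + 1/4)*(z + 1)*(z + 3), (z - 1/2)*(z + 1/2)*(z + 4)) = 1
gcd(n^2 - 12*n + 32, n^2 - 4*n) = n - 4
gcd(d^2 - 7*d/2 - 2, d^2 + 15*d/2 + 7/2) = d + 1/2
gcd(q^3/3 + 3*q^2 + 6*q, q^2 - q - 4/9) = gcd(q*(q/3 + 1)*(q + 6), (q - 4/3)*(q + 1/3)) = 1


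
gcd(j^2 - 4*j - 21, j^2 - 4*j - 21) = j^2 - 4*j - 21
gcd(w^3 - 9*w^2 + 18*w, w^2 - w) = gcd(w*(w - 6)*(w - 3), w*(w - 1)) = w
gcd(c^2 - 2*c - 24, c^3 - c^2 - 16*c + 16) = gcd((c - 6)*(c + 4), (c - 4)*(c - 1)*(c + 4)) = c + 4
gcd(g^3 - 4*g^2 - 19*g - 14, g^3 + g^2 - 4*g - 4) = g^2 + 3*g + 2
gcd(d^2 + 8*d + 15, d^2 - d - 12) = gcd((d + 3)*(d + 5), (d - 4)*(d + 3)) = d + 3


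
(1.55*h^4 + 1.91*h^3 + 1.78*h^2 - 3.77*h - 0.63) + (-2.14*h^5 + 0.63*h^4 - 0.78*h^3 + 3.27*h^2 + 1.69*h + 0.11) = -2.14*h^5 + 2.18*h^4 + 1.13*h^3 + 5.05*h^2 - 2.08*h - 0.52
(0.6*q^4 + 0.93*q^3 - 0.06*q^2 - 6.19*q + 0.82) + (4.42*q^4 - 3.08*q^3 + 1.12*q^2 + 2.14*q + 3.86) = 5.02*q^4 - 2.15*q^3 + 1.06*q^2 - 4.05*q + 4.68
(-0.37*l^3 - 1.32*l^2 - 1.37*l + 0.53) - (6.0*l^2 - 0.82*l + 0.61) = -0.37*l^3 - 7.32*l^2 - 0.55*l - 0.08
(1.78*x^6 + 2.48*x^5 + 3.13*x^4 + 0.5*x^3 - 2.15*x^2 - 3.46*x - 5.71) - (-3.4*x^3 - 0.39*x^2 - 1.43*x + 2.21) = 1.78*x^6 + 2.48*x^5 + 3.13*x^4 + 3.9*x^3 - 1.76*x^2 - 2.03*x - 7.92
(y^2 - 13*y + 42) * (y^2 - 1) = y^4 - 13*y^3 + 41*y^2 + 13*y - 42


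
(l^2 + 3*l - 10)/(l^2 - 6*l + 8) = (l + 5)/(l - 4)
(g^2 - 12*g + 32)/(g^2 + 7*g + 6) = (g^2 - 12*g + 32)/(g^2 + 7*g + 6)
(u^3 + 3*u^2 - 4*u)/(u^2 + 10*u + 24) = u*(u - 1)/(u + 6)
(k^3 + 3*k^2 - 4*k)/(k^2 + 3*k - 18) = k*(k^2 + 3*k - 4)/(k^2 + 3*k - 18)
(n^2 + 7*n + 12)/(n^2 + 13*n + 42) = (n^2 + 7*n + 12)/(n^2 + 13*n + 42)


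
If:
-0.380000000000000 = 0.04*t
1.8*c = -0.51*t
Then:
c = 2.69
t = -9.50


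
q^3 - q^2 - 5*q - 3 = (q - 3)*(q + 1)^2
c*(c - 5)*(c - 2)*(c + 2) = c^4 - 5*c^3 - 4*c^2 + 20*c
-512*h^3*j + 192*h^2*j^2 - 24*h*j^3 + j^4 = j*(-8*h + j)^3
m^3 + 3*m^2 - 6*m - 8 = (m - 2)*(m + 1)*(m + 4)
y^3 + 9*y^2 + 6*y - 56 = (y - 2)*(y + 4)*(y + 7)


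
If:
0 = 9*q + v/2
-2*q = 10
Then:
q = -5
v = 90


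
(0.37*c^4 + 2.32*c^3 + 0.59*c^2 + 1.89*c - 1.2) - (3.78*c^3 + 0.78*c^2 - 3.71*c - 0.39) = 0.37*c^4 - 1.46*c^3 - 0.19*c^2 + 5.6*c - 0.81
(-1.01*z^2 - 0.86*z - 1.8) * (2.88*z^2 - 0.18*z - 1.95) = -2.9088*z^4 - 2.295*z^3 - 3.0597*z^2 + 2.001*z + 3.51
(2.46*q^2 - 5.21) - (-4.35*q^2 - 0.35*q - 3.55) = 6.81*q^2 + 0.35*q - 1.66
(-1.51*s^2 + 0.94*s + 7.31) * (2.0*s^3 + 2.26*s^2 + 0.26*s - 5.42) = -3.02*s^5 - 1.5326*s^4 + 16.3518*s^3 + 24.9492*s^2 - 3.1942*s - 39.6202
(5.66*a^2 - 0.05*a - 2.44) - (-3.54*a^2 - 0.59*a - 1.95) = 9.2*a^2 + 0.54*a - 0.49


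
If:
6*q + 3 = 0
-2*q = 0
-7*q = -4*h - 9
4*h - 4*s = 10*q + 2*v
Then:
No Solution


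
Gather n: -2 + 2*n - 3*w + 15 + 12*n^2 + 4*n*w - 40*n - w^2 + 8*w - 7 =12*n^2 + n*(4*w - 38) - w^2 + 5*w + 6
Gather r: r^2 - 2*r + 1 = r^2 - 2*r + 1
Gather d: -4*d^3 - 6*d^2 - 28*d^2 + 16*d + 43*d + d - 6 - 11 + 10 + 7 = -4*d^3 - 34*d^2 + 60*d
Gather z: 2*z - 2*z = 0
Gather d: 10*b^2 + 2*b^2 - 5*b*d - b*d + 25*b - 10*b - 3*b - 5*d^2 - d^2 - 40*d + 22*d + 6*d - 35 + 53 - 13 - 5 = 12*b^2 + 12*b - 6*d^2 + d*(-6*b - 12)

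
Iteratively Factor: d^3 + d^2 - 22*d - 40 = (d + 2)*(d^2 - d - 20) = (d + 2)*(d + 4)*(d - 5)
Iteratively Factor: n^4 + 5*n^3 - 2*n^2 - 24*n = (n)*(n^3 + 5*n^2 - 2*n - 24) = n*(n + 4)*(n^2 + n - 6) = n*(n + 3)*(n + 4)*(n - 2)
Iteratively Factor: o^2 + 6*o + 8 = (o + 2)*(o + 4)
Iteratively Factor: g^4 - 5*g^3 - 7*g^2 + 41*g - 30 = (g + 3)*(g^3 - 8*g^2 + 17*g - 10) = (g - 5)*(g + 3)*(g^2 - 3*g + 2) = (g - 5)*(g - 1)*(g + 3)*(g - 2)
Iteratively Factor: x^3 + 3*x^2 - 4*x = (x + 4)*(x^2 - x) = (x - 1)*(x + 4)*(x)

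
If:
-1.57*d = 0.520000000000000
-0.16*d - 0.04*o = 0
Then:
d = -0.33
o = 1.32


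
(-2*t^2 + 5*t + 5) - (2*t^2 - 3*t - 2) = -4*t^2 + 8*t + 7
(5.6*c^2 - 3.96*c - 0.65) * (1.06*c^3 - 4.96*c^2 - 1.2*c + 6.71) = 5.936*c^5 - 31.9736*c^4 + 12.2326*c^3 + 45.552*c^2 - 25.7916*c - 4.3615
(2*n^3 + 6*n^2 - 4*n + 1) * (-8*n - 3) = -16*n^4 - 54*n^3 + 14*n^2 + 4*n - 3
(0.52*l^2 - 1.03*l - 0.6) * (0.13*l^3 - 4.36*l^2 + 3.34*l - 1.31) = 0.0676*l^5 - 2.4011*l^4 + 6.1496*l^3 - 1.5054*l^2 - 0.6547*l + 0.786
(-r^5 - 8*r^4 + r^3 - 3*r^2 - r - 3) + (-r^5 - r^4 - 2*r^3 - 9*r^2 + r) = -2*r^5 - 9*r^4 - r^3 - 12*r^2 - 3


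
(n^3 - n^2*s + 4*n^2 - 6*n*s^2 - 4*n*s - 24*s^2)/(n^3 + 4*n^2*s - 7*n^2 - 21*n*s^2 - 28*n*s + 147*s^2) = (n^2 + 2*n*s + 4*n + 8*s)/(n^2 + 7*n*s - 7*n - 49*s)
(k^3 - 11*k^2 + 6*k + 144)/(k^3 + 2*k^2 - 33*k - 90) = (k - 8)/(k + 5)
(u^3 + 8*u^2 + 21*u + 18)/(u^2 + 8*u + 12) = (u^2 + 6*u + 9)/(u + 6)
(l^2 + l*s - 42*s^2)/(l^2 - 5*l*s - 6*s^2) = (l + 7*s)/(l + s)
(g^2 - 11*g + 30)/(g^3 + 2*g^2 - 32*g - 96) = (g - 5)/(g^2 + 8*g + 16)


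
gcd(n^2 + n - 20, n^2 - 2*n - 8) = n - 4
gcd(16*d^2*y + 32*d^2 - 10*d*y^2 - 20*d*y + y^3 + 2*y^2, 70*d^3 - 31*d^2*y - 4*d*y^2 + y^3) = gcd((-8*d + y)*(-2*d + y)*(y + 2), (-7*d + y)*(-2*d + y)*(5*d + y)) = -2*d + y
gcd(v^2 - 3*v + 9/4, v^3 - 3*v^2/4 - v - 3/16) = v - 3/2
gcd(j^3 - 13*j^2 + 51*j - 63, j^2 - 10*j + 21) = j^2 - 10*j + 21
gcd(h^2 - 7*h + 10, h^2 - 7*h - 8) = 1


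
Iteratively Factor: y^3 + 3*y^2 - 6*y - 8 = (y + 4)*(y^2 - y - 2) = (y + 1)*(y + 4)*(y - 2)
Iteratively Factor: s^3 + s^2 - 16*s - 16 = (s + 1)*(s^2 - 16) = (s + 1)*(s + 4)*(s - 4)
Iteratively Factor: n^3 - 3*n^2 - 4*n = (n)*(n^2 - 3*n - 4) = n*(n - 4)*(n + 1)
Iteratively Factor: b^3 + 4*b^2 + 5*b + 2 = (b + 2)*(b^2 + 2*b + 1) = (b + 1)*(b + 2)*(b + 1)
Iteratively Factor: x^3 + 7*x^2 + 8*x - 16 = (x + 4)*(x^2 + 3*x - 4) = (x + 4)^2*(x - 1)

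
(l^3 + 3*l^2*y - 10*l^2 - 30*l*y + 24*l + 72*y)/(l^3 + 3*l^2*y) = 1 - 10/l + 24/l^2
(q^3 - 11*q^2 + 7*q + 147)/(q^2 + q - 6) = (q^2 - 14*q + 49)/(q - 2)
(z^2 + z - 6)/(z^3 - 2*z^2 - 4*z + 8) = (z + 3)/(z^2 - 4)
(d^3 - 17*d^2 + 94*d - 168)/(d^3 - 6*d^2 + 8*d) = (d^2 - 13*d + 42)/(d*(d - 2))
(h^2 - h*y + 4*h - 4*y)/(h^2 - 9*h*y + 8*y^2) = (-h - 4)/(-h + 8*y)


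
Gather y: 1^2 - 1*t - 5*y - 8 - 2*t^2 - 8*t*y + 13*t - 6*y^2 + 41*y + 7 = -2*t^2 + 12*t - 6*y^2 + y*(36 - 8*t)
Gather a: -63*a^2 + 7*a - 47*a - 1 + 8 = -63*a^2 - 40*a + 7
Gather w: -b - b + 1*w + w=-2*b + 2*w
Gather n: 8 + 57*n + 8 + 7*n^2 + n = 7*n^2 + 58*n + 16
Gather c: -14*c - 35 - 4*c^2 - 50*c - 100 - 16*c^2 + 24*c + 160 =-20*c^2 - 40*c + 25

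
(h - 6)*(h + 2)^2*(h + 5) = h^4 + 3*h^3 - 30*h^2 - 124*h - 120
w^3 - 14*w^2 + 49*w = w*(w - 7)^2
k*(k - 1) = k^2 - k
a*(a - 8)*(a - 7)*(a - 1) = a^4 - 16*a^3 + 71*a^2 - 56*a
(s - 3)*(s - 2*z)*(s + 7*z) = s^3 + 5*s^2*z - 3*s^2 - 14*s*z^2 - 15*s*z + 42*z^2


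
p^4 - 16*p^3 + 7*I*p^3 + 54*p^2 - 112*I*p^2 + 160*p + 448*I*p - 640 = (p - 8)^2*(p + 2*I)*(p + 5*I)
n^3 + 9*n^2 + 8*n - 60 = (n - 2)*(n + 5)*(n + 6)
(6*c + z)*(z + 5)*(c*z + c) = 6*c^2*z^2 + 36*c^2*z + 30*c^2 + c*z^3 + 6*c*z^2 + 5*c*z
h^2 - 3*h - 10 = (h - 5)*(h + 2)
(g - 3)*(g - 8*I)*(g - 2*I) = g^3 - 3*g^2 - 10*I*g^2 - 16*g + 30*I*g + 48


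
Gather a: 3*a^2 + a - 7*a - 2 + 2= 3*a^2 - 6*a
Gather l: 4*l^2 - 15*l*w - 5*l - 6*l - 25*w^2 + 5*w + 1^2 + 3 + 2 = 4*l^2 + l*(-15*w - 11) - 25*w^2 + 5*w + 6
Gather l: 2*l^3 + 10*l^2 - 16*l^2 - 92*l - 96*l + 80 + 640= 2*l^3 - 6*l^2 - 188*l + 720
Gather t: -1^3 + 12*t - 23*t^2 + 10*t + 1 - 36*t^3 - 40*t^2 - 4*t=-36*t^3 - 63*t^2 + 18*t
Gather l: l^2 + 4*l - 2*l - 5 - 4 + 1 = l^2 + 2*l - 8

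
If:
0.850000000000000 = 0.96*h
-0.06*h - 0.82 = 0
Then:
No Solution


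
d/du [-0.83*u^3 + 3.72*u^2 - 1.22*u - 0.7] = -2.49*u^2 + 7.44*u - 1.22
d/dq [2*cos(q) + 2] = -2*sin(q)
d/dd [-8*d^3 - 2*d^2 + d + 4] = -24*d^2 - 4*d + 1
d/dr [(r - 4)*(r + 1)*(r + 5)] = 3*r^2 + 4*r - 19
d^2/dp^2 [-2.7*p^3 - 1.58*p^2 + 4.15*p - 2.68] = -16.2*p - 3.16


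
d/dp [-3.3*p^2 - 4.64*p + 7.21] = -6.6*p - 4.64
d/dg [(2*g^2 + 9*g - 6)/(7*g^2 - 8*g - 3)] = (-79*g^2 + 72*g - 75)/(49*g^4 - 112*g^3 + 22*g^2 + 48*g + 9)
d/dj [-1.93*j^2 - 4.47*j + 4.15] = -3.86*j - 4.47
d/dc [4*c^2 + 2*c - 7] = 8*c + 2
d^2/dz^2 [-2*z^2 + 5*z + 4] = -4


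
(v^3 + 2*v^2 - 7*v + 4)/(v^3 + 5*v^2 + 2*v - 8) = (v - 1)/(v + 2)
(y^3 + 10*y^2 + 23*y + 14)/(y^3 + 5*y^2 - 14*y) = (y^2 + 3*y + 2)/(y*(y - 2))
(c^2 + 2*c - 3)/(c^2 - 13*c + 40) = (c^2 + 2*c - 3)/(c^2 - 13*c + 40)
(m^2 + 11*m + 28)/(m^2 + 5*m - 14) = (m + 4)/(m - 2)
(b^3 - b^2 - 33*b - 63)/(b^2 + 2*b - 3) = (b^2 - 4*b - 21)/(b - 1)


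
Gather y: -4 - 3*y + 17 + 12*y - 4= 9*y + 9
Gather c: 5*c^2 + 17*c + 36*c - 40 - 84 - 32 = 5*c^2 + 53*c - 156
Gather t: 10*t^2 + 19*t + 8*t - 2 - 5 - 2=10*t^2 + 27*t - 9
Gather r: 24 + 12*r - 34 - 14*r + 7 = -2*r - 3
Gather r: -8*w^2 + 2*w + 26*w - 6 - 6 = -8*w^2 + 28*w - 12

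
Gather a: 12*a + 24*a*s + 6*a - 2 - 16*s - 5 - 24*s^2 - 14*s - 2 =a*(24*s + 18) - 24*s^2 - 30*s - 9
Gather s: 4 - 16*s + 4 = 8 - 16*s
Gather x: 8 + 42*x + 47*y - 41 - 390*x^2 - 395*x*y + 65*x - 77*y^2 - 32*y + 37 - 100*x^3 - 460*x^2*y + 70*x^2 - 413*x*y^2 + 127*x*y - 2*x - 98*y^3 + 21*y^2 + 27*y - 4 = -100*x^3 + x^2*(-460*y - 320) + x*(-413*y^2 - 268*y + 105) - 98*y^3 - 56*y^2 + 42*y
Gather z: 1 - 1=0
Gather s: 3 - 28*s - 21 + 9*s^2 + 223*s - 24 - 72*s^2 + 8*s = -63*s^2 + 203*s - 42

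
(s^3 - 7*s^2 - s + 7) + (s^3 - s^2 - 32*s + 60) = 2*s^3 - 8*s^2 - 33*s + 67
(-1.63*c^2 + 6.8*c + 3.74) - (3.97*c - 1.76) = -1.63*c^2 + 2.83*c + 5.5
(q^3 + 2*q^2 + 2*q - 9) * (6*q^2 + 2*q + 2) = 6*q^5 + 14*q^4 + 18*q^3 - 46*q^2 - 14*q - 18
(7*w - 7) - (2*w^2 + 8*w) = -2*w^2 - w - 7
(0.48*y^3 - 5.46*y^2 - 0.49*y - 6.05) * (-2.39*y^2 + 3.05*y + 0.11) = -1.1472*y^5 + 14.5134*y^4 - 15.4291*y^3 + 12.3644*y^2 - 18.5064*y - 0.6655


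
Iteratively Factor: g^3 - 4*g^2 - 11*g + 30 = (g + 3)*(g^2 - 7*g + 10) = (g - 2)*(g + 3)*(g - 5)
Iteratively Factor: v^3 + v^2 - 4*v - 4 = (v + 1)*(v^2 - 4) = (v - 2)*(v + 1)*(v + 2)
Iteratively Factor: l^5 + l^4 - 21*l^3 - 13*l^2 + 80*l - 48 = (l - 1)*(l^4 + 2*l^3 - 19*l^2 - 32*l + 48) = (l - 1)*(l + 3)*(l^3 - l^2 - 16*l + 16) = (l - 1)^2*(l + 3)*(l^2 - 16) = (l - 4)*(l - 1)^2*(l + 3)*(l + 4)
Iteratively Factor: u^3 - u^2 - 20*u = (u + 4)*(u^2 - 5*u) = u*(u + 4)*(u - 5)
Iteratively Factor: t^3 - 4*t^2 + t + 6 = (t + 1)*(t^2 - 5*t + 6) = (t - 3)*(t + 1)*(t - 2)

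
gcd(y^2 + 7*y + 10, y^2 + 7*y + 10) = y^2 + 7*y + 10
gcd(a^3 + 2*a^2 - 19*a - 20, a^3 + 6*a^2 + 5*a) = a^2 + 6*a + 5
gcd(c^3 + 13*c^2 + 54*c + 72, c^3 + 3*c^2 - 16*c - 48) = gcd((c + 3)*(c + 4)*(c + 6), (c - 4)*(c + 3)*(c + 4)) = c^2 + 7*c + 12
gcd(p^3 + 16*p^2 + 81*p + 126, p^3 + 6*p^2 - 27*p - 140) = p + 7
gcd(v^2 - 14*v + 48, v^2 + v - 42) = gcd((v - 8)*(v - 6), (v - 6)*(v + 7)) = v - 6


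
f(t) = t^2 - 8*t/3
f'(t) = 2*t - 8/3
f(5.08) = 12.26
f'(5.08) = 7.49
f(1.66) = -1.67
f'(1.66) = 0.65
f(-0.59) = 1.92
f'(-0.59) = -3.85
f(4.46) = 8.00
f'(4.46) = 6.25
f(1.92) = -1.43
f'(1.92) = 1.17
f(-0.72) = 2.44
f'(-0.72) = -4.11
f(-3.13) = 18.14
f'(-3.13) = -8.93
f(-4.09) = 27.63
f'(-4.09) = -10.85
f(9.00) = 57.00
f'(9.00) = 15.33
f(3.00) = 1.00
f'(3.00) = 3.33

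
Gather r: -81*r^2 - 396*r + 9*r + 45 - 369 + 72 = -81*r^2 - 387*r - 252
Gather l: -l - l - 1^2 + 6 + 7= 12 - 2*l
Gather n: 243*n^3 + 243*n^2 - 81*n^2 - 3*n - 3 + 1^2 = 243*n^3 + 162*n^2 - 3*n - 2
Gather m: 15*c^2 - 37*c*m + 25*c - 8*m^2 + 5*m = 15*c^2 + 25*c - 8*m^2 + m*(5 - 37*c)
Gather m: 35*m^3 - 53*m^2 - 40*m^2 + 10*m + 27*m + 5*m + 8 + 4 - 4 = 35*m^3 - 93*m^2 + 42*m + 8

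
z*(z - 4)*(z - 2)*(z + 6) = z^4 - 28*z^2 + 48*z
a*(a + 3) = a^2 + 3*a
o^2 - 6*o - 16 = (o - 8)*(o + 2)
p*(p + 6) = p^2 + 6*p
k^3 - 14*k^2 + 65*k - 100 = (k - 5)^2*(k - 4)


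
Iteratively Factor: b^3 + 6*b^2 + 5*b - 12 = (b + 3)*(b^2 + 3*b - 4) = (b + 3)*(b + 4)*(b - 1)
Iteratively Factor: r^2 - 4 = (r - 2)*(r + 2)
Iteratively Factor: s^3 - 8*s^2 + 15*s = (s - 5)*(s^2 - 3*s) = (s - 5)*(s - 3)*(s)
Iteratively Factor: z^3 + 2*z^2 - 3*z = (z - 1)*(z^2 + 3*z) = (z - 1)*(z + 3)*(z)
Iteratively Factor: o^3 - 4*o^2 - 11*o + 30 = (o - 5)*(o^2 + o - 6) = (o - 5)*(o - 2)*(o + 3)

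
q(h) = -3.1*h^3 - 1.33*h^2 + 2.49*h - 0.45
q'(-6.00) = -316.35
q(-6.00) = 606.33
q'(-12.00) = -1304.79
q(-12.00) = 5134.95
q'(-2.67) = -56.71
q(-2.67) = 42.43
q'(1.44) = -20.62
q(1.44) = -8.88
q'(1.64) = -26.89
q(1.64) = -13.62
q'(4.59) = -205.65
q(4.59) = -316.82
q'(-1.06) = -5.14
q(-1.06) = -0.89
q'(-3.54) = -104.64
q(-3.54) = 111.59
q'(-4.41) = -166.65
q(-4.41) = 228.58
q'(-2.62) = -54.38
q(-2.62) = 39.65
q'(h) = -9.3*h^2 - 2.66*h + 2.49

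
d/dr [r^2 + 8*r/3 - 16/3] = 2*r + 8/3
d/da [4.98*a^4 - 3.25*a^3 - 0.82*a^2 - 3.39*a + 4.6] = 19.92*a^3 - 9.75*a^2 - 1.64*a - 3.39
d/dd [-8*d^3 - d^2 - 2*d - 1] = -24*d^2 - 2*d - 2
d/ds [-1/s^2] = 2/s^3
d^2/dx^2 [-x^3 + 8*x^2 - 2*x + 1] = 16 - 6*x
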